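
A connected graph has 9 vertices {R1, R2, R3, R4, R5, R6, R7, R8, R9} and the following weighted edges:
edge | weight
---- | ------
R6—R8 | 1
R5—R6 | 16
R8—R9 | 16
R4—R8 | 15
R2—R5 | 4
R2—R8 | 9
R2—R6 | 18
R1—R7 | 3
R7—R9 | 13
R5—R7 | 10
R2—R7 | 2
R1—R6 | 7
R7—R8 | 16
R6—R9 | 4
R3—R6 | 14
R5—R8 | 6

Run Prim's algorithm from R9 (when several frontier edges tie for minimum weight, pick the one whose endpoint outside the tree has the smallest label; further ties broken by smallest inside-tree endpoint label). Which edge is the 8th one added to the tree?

R4-R8

Grow the tree from R9 using Prim:
Step 1: cheapest edge leaving the tree is R6—R9 (4); add R6.
Step 2: cheapest edge leaving the tree is R6—R8 (1); add R8.
Step 3: cheapest edge leaving the tree is R5—R8 (6); add R5.
Step 4: cheapest edge leaving the tree is R2—R5 (4); add R2.
Step 5: cheapest edge leaving the tree is R2—R7 (2); add R7.
Step 6: cheapest edge leaving the tree is R1—R7 (3); add R1.
Step 7: cheapest edge leaving the tree is R3—R6 (14); add R3.
Step 8: cheapest edge leaving the tree is R4—R8 (15); add R4.
The 8th edge added is R4—R8.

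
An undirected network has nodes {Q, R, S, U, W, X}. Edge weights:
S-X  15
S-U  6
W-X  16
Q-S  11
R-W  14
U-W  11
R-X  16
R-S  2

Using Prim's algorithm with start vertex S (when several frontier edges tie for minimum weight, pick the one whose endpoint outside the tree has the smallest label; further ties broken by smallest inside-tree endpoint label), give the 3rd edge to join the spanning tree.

Prim, starting at S.
Step 1: frontier [R-S 2, S-U 6, Q-S 11, S-X 15] → take R-S (2); add R.
Step 2: frontier [R-W 14, R-X 16, S-U 6, Q-S 11, S-X 15] → take S-U (6); add U.
Step 3: frontier [R-W 14, R-X 16, Q-S 11, S-X 15, U-W 11] → take Q-S (11); add Q.
Step 4: frontier [R-W 14, R-X 16, S-X 15, U-W 11] → take U-W (11); add W.
Step 5: frontier [R-X 16, S-X 15, W-X 16] → take S-X (15); add X.
The 3rd edge added is Q-S.

Q-S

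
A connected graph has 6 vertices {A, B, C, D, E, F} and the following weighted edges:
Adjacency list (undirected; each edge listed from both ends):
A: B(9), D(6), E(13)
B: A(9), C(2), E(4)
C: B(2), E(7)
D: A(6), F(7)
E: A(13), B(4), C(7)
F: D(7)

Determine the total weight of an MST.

28

Kruskal: consider edges lightest-first.
B–C (2): add — endpoints in different components.
B–E (4): add — endpoints in different components.
A–D (6): add — endpoints in different components.
C–E (7): skip — C and E already connected.
D–F (7): add — endpoints in different components.
A–B (9): add — endpoints in different components.
MST edges: B–C, B–E, A–D, D–F, A–B; total weight 2+4+6+7+9 = 28.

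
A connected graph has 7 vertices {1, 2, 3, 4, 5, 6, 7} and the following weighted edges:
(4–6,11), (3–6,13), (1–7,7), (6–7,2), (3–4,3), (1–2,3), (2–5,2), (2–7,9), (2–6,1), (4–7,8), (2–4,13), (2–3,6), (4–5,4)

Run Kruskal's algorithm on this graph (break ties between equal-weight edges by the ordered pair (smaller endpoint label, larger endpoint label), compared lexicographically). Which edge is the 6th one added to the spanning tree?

4-5

Sort edges by weight, then run Kruskal:
2–6 (1): add — endpoints in different components.
2–5 (2): add — endpoints in different components.
6–7 (2): add — endpoints in different components.
1–2 (3): add — endpoints in different components.
3–4 (3): add — endpoints in different components.
4–5 (4): add — endpoints in different components.
The 6th edge added is 4–5.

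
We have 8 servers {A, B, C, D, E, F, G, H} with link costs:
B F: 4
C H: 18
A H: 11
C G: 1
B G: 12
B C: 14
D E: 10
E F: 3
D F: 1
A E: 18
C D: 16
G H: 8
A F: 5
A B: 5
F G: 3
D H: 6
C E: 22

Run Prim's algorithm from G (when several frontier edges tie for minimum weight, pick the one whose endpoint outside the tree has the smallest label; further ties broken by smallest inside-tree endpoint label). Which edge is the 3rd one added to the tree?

Prim, starting at G.
Step 1: cheapest edge leaving the tree is C G (1); add C.
Step 2: cheapest edge leaving the tree is F G (3); add F.
Step 3: cheapest edge leaving the tree is D F (1); add D.
Step 4: cheapest edge leaving the tree is E F (3); add E.
Step 5: cheapest edge leaving the tree is B F (4); add B.
Step 6: cheapest edge leaving the tree is A B (5); add A.
Step 7: cheapest edge leaving the tree is D H (6); add H.
The 3rd edge added is D F.

D-F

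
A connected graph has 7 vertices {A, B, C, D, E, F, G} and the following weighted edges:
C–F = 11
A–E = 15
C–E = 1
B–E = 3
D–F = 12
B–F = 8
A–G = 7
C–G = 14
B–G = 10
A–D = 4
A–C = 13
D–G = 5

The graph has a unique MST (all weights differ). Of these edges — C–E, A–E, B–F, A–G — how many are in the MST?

Kruskal's algorithm — process edges by increasing weight (ties by edge label):
C–E (1): add. Components now {A} {B} {C,E} {D} {F} {G}
B–E (3): add. Components now {A} {B,C,E} {D} {F} {G}
A–D (4): add. Components now {A,D} {B,C,E} {F} {G}
D–G (5): add. Components now {A,D,G} {B,C,E} {F}
A–G (7): skip — A and G already connected.
B–F (8): add. Components now {A,D,G} {B,C,E,F}
B–G (10): add. Components now {A,B,C,D,E,F,G}
MST edge set: {C–E, B–E, A–D, D–G, B–F, B–G}.
Of the listed edges, {C–E, B–F} are in the MST → 2.

2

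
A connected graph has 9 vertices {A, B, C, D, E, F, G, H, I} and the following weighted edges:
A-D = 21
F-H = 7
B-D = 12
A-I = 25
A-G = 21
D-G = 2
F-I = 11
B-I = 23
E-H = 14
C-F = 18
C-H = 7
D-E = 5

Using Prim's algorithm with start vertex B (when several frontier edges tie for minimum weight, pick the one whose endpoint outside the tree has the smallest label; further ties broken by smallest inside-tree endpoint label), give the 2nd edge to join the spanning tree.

D-G

Prim's algorithm from B:
Step 1: frontier [B-D 12, B-I 23] → take B-D (12); add D.
Step 2: frontier [B-I 23, D-G 2, D-E 5, A-D 21] → take D-G (2); add G.
Step 3: frontier [B-I 23, D-E 5, A-D 21, A-G 21] → take D-E (5); add E.
Step 4: frontier [B-I 23, A-D 21, E-H 14, A-G 21] → take E-H (14); add H.
Step 5: frontier [B-I 23, A-D 21, A-G 21, C-H 7, F-H 7] → take C-H (7); add C.
Step 6: frontier [B-I 23, C-F 18, A-D 21, A-G 21, F-H 7] → take F-H (7); add F.
Step 7: frontier [B-I 23, A-D 21, F-I 11, A-G 21] → take F-I (11); add I.
Step 8: frontier [A-D 21, A-G 21, A-I 25] → take A-D (21); add A.
The 2nd edge added is D-G.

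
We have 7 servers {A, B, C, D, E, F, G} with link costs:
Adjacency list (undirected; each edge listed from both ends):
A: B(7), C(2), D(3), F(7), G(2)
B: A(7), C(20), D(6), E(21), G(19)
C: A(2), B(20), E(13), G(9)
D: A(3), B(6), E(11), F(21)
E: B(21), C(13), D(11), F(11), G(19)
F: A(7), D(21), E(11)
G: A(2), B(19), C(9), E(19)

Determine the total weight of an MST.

Sort edges by weight, then run Kruskal:
A–C (2): add. Components now {A,C} {B} {D} {E} {F} {G}
A–G (2): add. Components now {A,C,G} {B} {D} {E} {F}
A–D (3): add. Components now {A,C,D,G} {B} {E} {F}
B–D (6): add. Components now {A,B,C,D,G} {E} {F}
A–B (7): skip — A and B already connected.
A–F (7): add. Components now {A,B,C,D,F,G} {E}
C–G (9): skip — C and G already connected.
D–E (11): add. Components now {A,B,C,D,E,F,G}
MST edges: A–C, A–G, A–D, B–D, A–F, D–E; total weight 2+2+3+6+7+11 = 31.

31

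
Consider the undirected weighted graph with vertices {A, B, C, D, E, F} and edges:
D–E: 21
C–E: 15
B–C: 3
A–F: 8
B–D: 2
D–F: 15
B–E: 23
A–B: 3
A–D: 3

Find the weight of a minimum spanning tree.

Kruskal: consider edges lightest-first.
B–D (2): add. Components now {A} {B,D} {C} {E} {F}
A–B (3): add. Components now {A,B,D} {C} {E} {F}
A–D (3): skip — A and D already connected.
B–C (3): add. Components now {A,B,C,D} {E} {F}
A–F (8): add. Components now {A,B,C,D,F} {E}
C–E (15): add. Components now {A,B,C,D,E,F}
MST edges: B–D, A–B, B–C, A–F, C–E; total weight 2+3+3+8+15 = 31.

31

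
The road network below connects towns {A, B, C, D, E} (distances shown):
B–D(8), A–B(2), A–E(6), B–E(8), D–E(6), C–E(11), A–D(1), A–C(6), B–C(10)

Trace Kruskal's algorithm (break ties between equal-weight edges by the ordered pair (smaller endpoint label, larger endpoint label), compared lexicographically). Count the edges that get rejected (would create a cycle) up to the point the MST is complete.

Kruskal's algorithm — process edges by increasing weight (ties by edge label):
A–D (1): add — endpoints in different components.
A–B (2): add — endpoints in different components.
A–C (6): add — endpoints in different components.
A–E (6): add — endpoints in different components.
Edges rejected before the tree was complete: 0.

0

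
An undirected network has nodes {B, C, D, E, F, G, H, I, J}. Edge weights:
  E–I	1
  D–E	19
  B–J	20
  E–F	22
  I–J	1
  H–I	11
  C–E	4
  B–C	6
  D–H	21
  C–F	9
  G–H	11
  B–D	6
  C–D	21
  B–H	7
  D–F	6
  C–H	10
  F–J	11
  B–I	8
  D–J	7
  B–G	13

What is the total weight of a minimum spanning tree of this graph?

Prim's algorithm from E:
Step 1: cheapest edge leaving the tree is E–I (1); add I.
Step 2: cheapest edge leaving the tree is I–J (1); add J.
Step 3: cheapest edge leaving the tree is C–E (4); add C.
Step 4: cheapest edge leaving the tree is B–C (6); add B.
Step 5: cheapest edge leaving the tree is B–D (6); add D.
Step 6: cheapest edge leaving the tree is D–F (6); add F.
Step 7: cheapest edge leaving the tree is B–H (7); add H.
Step 8: cheapest edge leaving the tree is G–H (11); add G.
MST edges: E–I, I–J, C–E, B–C, B–D, D–F, B–H, G–H; total weight 1+1+4+6+6+6+7+11 = 42.

42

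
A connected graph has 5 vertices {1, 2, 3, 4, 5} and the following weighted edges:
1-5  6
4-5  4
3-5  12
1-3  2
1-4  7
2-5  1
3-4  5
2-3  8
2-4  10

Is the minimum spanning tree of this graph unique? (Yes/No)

Yes

Kruskal: consider edges lightest-first.
2-5 (1): add. Components now {1} {2,5} {3} {4}
1-3 (2): add. Components now {1,3} {2,5} {4}
4-5 (4): add. Components now {1,3} {2,4,5}
3-4 (5): add. Components now {1,2,3,4,5}
Every non-tree edge has weight strictly greater than the heaviest edge on the tree path between its endpoints, so the MST is unique.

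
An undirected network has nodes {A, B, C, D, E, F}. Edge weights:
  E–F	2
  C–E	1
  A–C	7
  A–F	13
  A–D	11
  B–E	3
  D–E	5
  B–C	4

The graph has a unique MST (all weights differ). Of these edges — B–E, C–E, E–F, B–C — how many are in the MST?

3

Kruskal: consider edges lightest-first.
C–E (1): add — endpoints in different components.
E–F (2): add — endpoints in different components.
B–E (3): add — endpoints in different components.
B–C (4): skip — B and C already connected.
D–E (5): add — endpoints in different components.
A–C (7): add — endpoints in different components.
MST edge set: {C–E, E–F, B–E, D–E, A–C}.
Of the listed edges, {B–E, C–E, E–F} are in the MST → 3.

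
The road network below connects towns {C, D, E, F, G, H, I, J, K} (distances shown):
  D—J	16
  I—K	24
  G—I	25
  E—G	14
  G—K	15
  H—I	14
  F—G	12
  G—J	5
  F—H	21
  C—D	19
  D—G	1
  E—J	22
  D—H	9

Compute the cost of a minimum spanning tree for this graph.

89

Sort edges by weight, then run Kruskal:
D—G (1): add — endpoints in different components.
G—J (5): add — endpoints in different components.
D—H (9): add — endpoints in different components.
F—G (12): add — endpoints in different components.
E—G (14): add — endpoints in different components.
H—I (14): add — endpoints in different components.
G—K (15): add — endpoints in different components.
D—J (16): skip — D and J already connected.
C—D (19): add — endpoints in different components.
MST edges: D—G, G—J, D—H, F—G, E—G, H—I, G—K, C—D; total weight 1+5+9+12+14+14+15+19 = 89.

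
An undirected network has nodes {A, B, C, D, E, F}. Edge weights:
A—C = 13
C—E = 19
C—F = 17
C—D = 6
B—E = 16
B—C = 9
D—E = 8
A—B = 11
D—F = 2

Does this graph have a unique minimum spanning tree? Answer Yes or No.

Sort edges by weight, then run Kruskal:
D—F (2): add — endpoints in different components.
C—D (6): add — endpoints in different components.
D—E (8): add — endpoints in different components.
B—C (9): add — endpoints in different components.
A—B (11): add — endpoints in different components.
Every non-tree edge has weight strictly greater than the heaviest edge on the tree path between its endpoints, so the MST is unique.

Yes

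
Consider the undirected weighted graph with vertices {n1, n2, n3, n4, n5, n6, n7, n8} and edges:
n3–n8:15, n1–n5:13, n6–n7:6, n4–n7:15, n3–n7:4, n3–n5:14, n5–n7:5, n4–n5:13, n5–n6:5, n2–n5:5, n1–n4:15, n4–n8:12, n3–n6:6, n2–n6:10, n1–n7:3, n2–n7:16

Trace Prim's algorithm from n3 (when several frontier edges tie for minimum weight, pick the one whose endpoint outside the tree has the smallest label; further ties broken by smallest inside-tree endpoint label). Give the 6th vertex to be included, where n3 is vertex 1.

n6

Prim's algorithm from n3:
Step 1: cheapest edge leaving the tree is n3–n7 (4); add n7.
Step 2: cheapest edge leaving the tree is n1–n7 (3); add n1.
Step 3: cheapest edge leaving the tree is n5–n7 (5); add n5.
Step 4: cheapest edge leaving the tree is n2–n5 (5); add n2.
Step 5: cheapest edge leaving the tree is n5–n6 (5); add n6.
Step 6: cheapest edge leaving the tree is n4–n5 (13); add n4.
Step 7: cheapest edge leaving the tree is n4–n8 (12); add n8.
Vertex order: n3, n7, n1, n5, n2, n6, n4, n8. The 6th vertex is n6.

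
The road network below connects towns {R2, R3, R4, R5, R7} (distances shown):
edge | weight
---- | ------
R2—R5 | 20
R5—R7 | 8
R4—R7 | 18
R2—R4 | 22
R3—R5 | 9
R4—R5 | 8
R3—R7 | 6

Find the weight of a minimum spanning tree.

42

Prim, starting at R4.
Step 1: cheapest edge leaving the tree is R4—R5 (8); add R5.
Step 2: cheapest edge leaving the tree is R5—R7 (8); add R7.
Step 3: cheapest edge leaving the tree is R3—R7 (6); add R3.
Step 4: cheapest edge leaving the tree is R2—R5 (20); add R2.
MST edges: R4—R5, R5—R7, R3—R7, R2—R5; total weight 8+8+6+20 = 42.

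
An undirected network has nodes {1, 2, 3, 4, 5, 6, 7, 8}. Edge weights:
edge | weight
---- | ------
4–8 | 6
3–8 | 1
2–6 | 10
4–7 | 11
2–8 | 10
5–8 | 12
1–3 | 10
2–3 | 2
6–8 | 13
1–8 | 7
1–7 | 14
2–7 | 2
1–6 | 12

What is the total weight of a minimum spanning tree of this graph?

40

Grow the tree from 2 using Prim:
Step 1: cheapest edge leaving the tree is 2–3 (2); add 3.
Step 2: cheapest edge leaving the tree is 3–8 (1); add 8.
Step 3: cheapest edge leaving the tree is 2–7 (2); add 7.
Step 4: cheapest edge leaving the tree is 4–8 (6); add 4.
Step 5: cheapest edge leaving the tree is 1–8 (7); add 1.
Step 6: cheapest edge leaving the tree is 2–6 (10); add 6.
Step 7: cheapest edge leaving the tree is 5–8 (12); add 5.
MST edges: 2–3, 3–8, 2–7, 4–8, 1–8, 2–6, 5–8; total weight 2+1+2+6+7+10+12 = 40.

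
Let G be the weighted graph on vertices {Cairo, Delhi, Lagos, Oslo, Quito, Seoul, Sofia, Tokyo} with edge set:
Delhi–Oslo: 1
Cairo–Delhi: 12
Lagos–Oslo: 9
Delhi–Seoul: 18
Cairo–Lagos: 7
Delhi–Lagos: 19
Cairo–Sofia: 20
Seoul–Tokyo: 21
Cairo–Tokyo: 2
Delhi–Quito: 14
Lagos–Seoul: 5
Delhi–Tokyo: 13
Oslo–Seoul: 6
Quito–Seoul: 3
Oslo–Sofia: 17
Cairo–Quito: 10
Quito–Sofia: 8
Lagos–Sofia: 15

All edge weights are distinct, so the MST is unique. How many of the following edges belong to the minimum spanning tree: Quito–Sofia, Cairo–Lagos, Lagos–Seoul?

3

Kruskal's algorithm — process edges by increasing weight (ties by edge label):
Delhi–Oslo (1): add — endpoints in different components.
Cairo–Tokyo (2): add — endpoints in different components.
Quito–Seoul (3): add — endpoints in different components.
Lagos–Seoul (5): add — endpoints in different components.
Oslo–Seoul (6): add — endpoints in different components.
Cairo–Lagos (7): add — endpoints in different components.
Quito–Sofia (8): add — endpoints in different components.
MST edge set: {Delhi–Oslo, Cairo–Tokyo, Quito–Seoul, Lagos–Seoul, Oslo–Seoul, Cairo–Lagos, Quito–Sofia}.
Of the listed edges, {Quito–Sofia, Cairo–Lagos, Lagos–Seoul} are in the MST → 3.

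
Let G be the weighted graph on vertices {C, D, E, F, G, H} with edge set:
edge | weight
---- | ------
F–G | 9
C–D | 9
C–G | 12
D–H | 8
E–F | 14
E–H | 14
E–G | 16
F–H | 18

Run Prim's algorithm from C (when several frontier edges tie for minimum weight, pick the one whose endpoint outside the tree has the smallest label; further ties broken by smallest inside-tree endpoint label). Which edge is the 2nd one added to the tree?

Grow the tree from C using Prim:
Step 1: cheapest edge leaving the tree is C–D (9); add D.
Step 2: cheapest edge leaving the tree is D–H (8); add H.
Step 3: cheapest edge leaving the tree is C–G (12); add G.
Step 4: cheapest edge leaving the tree is F–G (9); add F.
Step 5: cheapest edge leaving the tree is E–F (14); add E.
The 2nd edge added is D–H.

D-H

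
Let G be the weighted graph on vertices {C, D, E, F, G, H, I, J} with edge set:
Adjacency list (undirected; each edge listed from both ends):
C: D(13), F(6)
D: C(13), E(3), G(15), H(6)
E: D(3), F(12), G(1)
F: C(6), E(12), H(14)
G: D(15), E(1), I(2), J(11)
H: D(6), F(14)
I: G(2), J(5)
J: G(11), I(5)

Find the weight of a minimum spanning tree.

Prim, starting at I.
Step 1: cheapest edge leaving the tree is G—I (2); add G.
Step 2: cheapest edge leaving the tree is E—G (1); add E.
Step 3: cheapest edge leaving the tree is D—E (3); add D.
Step 4: cheapest edge leaving the tree is I—J (5); add J.
Step 5: cheapest edge leaving the tree is D—H (6); add H.
Step 6: cheapest edge leaving the tree is E—F (12); add F.
Step 7: cheapest edge leaving the tree is C—F (6); add C.
MST edges: G—I, E—G, D—E, I—J, D—H, E—F, C—F; total weight 2+1+3+5+6+12+6 = 35.

35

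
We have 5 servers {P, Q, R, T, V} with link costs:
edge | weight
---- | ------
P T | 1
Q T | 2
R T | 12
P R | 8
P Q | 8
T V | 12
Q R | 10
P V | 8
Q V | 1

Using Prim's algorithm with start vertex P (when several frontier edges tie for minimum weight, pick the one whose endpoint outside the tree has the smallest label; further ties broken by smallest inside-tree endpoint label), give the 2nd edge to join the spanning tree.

Q-T

Prim, starting at P.
Step 1: frontier [P T 1, P Q 8, P R 8, P V 8] → take P T (1); add T.
Step 2: frontier [P Q 8, P R 8, P V 8, Q T 2, R T 12, T V 12] → take Q T (2); add Q.
Step 3: frontier [P R 8, P V 8, Q V 1, Q R 10, R T 12, T V 12] → take Q V (1); add V.
Step 4: frontier [P R 8, Q R 10, R T 12] → take P R (8); add R.
The 2nd edge added is Q T.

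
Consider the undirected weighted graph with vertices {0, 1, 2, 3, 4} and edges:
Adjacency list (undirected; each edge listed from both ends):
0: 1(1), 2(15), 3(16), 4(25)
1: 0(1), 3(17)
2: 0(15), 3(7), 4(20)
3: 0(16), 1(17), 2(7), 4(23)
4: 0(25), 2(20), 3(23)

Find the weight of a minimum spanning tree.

43

Kruskal: consider edges lightest-first.
0—1 (1): add. Components now {0,1} {2} {3} {4}
2—3 (7): add. Components now {0,1} {2,3} {4}
0—2 (15): add. Components now {0,1,2,3} {4}
0—3 (16): skip — 0 and 3 already connected.
1—3 (17): skip — 1 and 3 already connected.
2—4 (20): add. Components now {0,1,2,3,4}
MST edges: 0—1, 2—3, 0—2, 2—4; total weight 1+7+15+20 = 43.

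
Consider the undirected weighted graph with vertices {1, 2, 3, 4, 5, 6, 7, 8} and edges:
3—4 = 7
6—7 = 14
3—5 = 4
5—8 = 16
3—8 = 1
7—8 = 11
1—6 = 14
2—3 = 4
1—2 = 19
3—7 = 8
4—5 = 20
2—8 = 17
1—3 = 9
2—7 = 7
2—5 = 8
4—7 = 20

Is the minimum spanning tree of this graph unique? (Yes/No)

No

Kruskal's algorithm — process edges by increasing weight (ties by edge label):
3—8 (1): add — endpoints in different components.
2—3 (4): add — endpoints in different components.
3—5 (4): add — endpoints in different components.
2—7 (7): add — endpoints in different components.
3—4 (7): add — endpoints in different components.
2—5 (8): skip — 2 and 5 already connected.
3—7 (8): skip — 3 and 7 already connected.
1—3 (9): add — endpoints in different components.
7—8 (11): skip — 7 and 8 already connected.
1—6 (14): add — endpoints in different components.
Non-tree edge 6—7 has weight 14, equal to the heaviest edge on its tree cycle — swapping gives another MST of the same weight. Not unique.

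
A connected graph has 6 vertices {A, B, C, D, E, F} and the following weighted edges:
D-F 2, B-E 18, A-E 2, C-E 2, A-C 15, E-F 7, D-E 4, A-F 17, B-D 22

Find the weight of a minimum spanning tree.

28

Sort edges by weight, then run Kruskal:
A-E (2): add — endpoints in different components.
C-E (2): add — endpoints in different components.
D-F (2): add — endpoints in different components.
D-E (4): add — endpoints in different components.
E-F (7): skip — E and F already connected.
A-C (15): skip — A and C already connected.
A-F (17): skip — A and F already connected.
B-E (18): add — endpoints in different components.
MST edges: A-E, C-E, D-F, D-E, B-E; total weight 2+2+2+4+18 = 28.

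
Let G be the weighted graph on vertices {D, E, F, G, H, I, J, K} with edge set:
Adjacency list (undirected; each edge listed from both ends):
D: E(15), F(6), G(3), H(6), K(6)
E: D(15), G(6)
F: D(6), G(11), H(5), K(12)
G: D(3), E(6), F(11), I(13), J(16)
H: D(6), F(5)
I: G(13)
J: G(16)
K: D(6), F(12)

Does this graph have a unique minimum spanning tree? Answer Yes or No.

Kruskal's algorithm — process edges by increasing weight (ties by edge label):
D-G (3): add — endpoints in different components.
F-H (5): add — endpoints in different components.
D-F (6): add — endpoints in different components.
D-H (6): skip — D and H already connected.
D-K (6): add — endpoints in different components.
E-G (6): add — endpoints in different components.
F-G (11): skip — F and G already connected.
F-K (12): skip — F and K already connected.
G-I (13): add — endpoints in different components.
D-E (15): skip — D and E already connected.
G-J (16): add — endpoints in different components.
Non-tree edge D-H has weight 6, equal to the heaviest edge on its tree cycle — swapping gives another MST of the same weight. Not unique.

No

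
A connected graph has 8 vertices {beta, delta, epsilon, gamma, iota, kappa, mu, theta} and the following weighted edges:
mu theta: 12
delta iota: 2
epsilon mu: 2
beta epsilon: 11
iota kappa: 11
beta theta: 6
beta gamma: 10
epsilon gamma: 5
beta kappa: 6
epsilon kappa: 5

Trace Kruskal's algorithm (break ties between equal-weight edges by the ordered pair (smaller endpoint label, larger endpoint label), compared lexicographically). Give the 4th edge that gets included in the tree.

epsilon-kappa

Kruskal's algorithm — process edges by increasing weight (ties by edge label):
delta iota (2): add — endpoints in different components.
epsilon mu (2): add — endpoints in different components.
epsilon gamma (5): add — endpoints in different components.
epsilon kappa (5): add — endpoints in different components.
beta kappa (6): add — endpoints in different components.
beta theta (6): add — endpoints in different components.
beta gamma (10): skip — gamma and beta already connected.
beta epsilon (11): skip — epsilon and beta already connected.
iota kappa (11): add — endpoints in different components.
The 4th edge added is epsilon kappa.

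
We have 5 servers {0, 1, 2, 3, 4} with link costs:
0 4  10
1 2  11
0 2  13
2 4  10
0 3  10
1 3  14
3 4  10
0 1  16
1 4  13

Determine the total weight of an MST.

Kruskal: consider edges lightest-first.
0 3 (10): add — endpoints in different components.
0 4 (10): add — endpoints in different components.
2 4 (10): add — endpoints in different components.
3 4 (10): skip — 3 and 4 already connected.
1 2 (11): add — endpoints in different components.
MST edges: 0 3, 0 4, 2 4, 1 2; total weight 10+10+10+11 = 41.

41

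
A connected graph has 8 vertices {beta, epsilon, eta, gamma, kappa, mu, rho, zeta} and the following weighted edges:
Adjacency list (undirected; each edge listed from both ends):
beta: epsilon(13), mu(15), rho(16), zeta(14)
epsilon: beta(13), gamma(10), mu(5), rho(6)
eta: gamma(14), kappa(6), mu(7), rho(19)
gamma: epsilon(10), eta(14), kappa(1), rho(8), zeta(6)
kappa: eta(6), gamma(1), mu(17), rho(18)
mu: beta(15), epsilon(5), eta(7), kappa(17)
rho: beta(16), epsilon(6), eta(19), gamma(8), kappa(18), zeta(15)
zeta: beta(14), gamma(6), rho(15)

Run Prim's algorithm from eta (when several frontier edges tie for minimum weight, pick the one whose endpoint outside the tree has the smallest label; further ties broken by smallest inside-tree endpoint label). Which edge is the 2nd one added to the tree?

Prim's algorithm from eta:
Step 1: cheapest edge leaving the tree is eta kappa (6); add kappa.
Step 2: cheapest edge leaving the tree is gamma kappa (1); add gamma.
Step 3: cheapest edge leaving the tree is gamma zeta (6); add zeta.
Step 4: cheapest edge leaving the tree is eta mu (7); add mu.
Step 5: cheapest edge leaving the tree is epsilon mu (5); add epsilon.
Step 6: cheapest edge leaving the tree is epsilon rho (6); add rho.
Step 7: cheapest edge leaving the tree is beta epsilon (13); add beta.
The 2nd edge added is gamma kappa.

gamma-kappa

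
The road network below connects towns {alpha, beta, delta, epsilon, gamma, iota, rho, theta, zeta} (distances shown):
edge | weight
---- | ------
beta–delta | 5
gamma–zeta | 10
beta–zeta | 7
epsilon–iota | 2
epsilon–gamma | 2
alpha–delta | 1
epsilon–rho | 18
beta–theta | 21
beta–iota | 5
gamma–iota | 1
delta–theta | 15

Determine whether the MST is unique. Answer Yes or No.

No

Sort edges by weight, then run Kruskal:
alpha–delta (1): add — endpoints in different components.
gamma–iota (1): add — endpoints in different components.
epsilon–gamma (2): add — endpoints in different components.
epsilon–iota (2): skip — iota and epsilon already connected.
beta–delta (5): add — endpoints in different components.
beta–iota (5): add — endpoints in different components.
beta–zeta (7): add — endpoints in different components.
gamma–zeta (10): skip — zeta and gamma already connected.
delta–theta (15): add — endpoints in different components.
epsilon–rho (18): add — endpoints in different components.
Non-tree edge epsilon–iota has weight 2, equal to the heaviest edge on its tree cycle — swapping gives another MST of the same weight. Not unique.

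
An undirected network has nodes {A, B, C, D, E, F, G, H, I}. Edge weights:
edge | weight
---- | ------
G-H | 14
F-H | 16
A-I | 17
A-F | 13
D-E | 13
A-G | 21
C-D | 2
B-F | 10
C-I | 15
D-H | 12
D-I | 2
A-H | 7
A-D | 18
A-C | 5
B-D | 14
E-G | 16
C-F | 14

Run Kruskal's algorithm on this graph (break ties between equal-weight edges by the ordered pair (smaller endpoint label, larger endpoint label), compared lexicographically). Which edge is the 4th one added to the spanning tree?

A-H

Kruskal's algorithm — process edges by increasing weight (ties by edge label):
C-D (2): add — endpoints in different components.
D-I (2): add — endpoints in different components.
A-C (5): add — endpoints in different components.
A-H (7): add — endpoints in different components.
B-F (10): add — endpoints in different components.
D-H (12): skip — D and H already connected.
A-F (13): add — endpoints in different components.
D-E (13): add — endpoints in different components.
B-D (14): skip — B and D already connected.
C-F (14): skip — C and F already connected.
G-H (14): add — endpoints in different components.
The 4th edge added is A-H.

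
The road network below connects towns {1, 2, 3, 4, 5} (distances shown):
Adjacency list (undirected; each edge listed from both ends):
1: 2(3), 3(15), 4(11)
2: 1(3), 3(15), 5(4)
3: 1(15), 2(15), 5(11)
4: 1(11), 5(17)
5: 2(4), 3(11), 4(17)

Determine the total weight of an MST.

29

Prim's algorithm from 1:
Step 1: frontier [1-2 3, 1-4 11, 1-3 15] → take 1-2 (3); add 2.
Step 2: frontier [1-4 11, 1-3 15, 2-5 4, 2-3 15] → take 2-5 (4); add 5.
Step 3: frontier [1-4 11, 1-3 15, 2-3 15, 3-5 11, 4-5 17] → take 3-5 (11); add 3.
Step 4: frontier [1-4 11, 4-5 17] → take 1-4 (11); add 4.
MST edges: 1-2, 2-5, 3-5, 1-4; total weight 3+4+11+11 = 29.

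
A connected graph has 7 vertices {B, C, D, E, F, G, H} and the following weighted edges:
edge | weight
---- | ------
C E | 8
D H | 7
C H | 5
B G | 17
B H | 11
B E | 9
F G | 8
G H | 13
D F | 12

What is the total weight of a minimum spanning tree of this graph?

Kruskal: consider edges lightest-first.
C H (5): add — endpoints in different components.
D H (7): add — endpoints in different components.
C E (8): add — endpoints in different components.
F G (8): add — endpoints in different components.
B E (9): add — endpoints in different components.
B H (11): skip — B and H already connected.
D F (12): add — endpoints in different components.
MST edges: C H, D H, C E, F G, B E, D F; total weight 5+7+8+8+9+12 = 49.

49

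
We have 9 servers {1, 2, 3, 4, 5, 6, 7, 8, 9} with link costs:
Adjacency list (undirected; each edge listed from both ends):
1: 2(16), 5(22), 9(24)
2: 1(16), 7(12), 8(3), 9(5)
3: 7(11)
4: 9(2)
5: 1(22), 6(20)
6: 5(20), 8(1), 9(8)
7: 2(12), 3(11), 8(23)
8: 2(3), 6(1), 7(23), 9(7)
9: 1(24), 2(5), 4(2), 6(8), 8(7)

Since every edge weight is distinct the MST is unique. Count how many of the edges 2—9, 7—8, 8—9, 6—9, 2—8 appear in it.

2

Sort edges by weight, then run Kruskal:
6—8 (1): add — endpoints in different components.
4—9 (2): add — endpoints in different components.
2—8 (3): add — endpoints in different components.
2—9 (5): add — endpoints in different components.
8—9 (7): skip — 8 and 9 already connected.
6—9 (8): skip — 6 and 9 already connected.
3—7 (11): add — endpoints in different components.
2—7 (12): add — endpoints in different components.
1—2 (16): add — endpoints in different components.
5—6 (20): add — endpoints in different components.
MST edge set: {6—8, 4—9, 2—8, 2—9, 3—7, 2—7, 1—2, 5—6}.
Of the listed edges, {2—9, 2—8} are in the MST → 2.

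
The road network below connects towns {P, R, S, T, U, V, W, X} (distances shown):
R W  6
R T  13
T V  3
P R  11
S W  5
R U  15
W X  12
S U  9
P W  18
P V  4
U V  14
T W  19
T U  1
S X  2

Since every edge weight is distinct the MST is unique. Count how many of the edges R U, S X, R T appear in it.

Sort edges by weight, then run Kruskal:
T U (1): add — endpoints in different components.
S X (2): add — endpoints in different components.
T V (3): add — endpoints in different components.
P V (4): add — endpoints in different components.
S W (5): add — endpoints in different components.
R W (6): add — endpoints in different components.
S U (9): add — endpoints in different components.
MST edge set: {T U, S X, T V, P V, S W, R W, S U}.
Of the listed edges, {S X} are in the MST → 1.

1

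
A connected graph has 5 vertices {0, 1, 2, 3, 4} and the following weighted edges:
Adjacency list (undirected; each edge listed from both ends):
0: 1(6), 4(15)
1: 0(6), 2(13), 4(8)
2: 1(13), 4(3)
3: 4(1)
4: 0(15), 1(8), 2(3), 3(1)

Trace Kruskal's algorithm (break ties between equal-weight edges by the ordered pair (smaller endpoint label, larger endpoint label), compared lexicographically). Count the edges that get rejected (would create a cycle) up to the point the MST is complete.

0

Sort edges by weight, then run Kruskal:
3—4 (1): add. Components now {0} {1} {2} {3,4}
2—4 (3): add. Components now {0} {1} {2,3,4}
0—1 (6): add. Components now {0,1} {2,3,4}
1—4 (8): add. Components now {0,1,2,3,4}
Edges rejected before the tree was complete: 0.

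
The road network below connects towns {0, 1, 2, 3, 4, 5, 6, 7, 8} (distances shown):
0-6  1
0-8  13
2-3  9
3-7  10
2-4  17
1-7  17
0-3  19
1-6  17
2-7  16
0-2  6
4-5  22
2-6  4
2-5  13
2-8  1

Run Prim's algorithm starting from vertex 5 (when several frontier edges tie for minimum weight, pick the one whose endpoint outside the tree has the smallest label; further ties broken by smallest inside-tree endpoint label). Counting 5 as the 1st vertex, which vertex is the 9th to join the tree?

4

Grow the tree from 5 using Prim:
Step 1: cheapest edge leaving the tree is 2-5 (13); add 2.
Step 2: cheapest edge leaving the tree is 2-8 (1); add 8.
Step 3: cheapest edge leaving the tree is 2-6 (4); add 6.
Step 4: cheapest edge leaving the tree is 0-6 (1); add 0.
Step 5: cheapest edge leaving the tree is 2-3 (9); add 3.
Step 6: cheapest edge leaving the tree is 3-7 (10); add 7.
Step 7: cheapest edge leaving the tree is 1-6 (17); add 1.
Step 8: cheapest edge leaving the tree is 2-4 (17); add 4.
Vertex order: 5, 2, 8, 6, 0, 3, 7, 1, 4. The 9th vertex is 4.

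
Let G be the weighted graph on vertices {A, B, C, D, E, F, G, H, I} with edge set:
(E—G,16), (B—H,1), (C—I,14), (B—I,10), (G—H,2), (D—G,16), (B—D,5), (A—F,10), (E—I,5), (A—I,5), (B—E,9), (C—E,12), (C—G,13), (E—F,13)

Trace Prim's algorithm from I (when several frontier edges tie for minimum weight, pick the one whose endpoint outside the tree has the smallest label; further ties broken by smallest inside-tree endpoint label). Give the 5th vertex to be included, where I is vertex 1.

Grow the tree from I using Prim:
Step 1: frontier [A—I 5, E—I 5, B—I 10, C—I 14] → take A—I (5); add A.
Step 2: frontier [A—F 10, E—I 5, B—I 10, C—I 14] → take E—I (5); add E.
Step 3: frontier [A—F 10, B—E 9, C—E 12, E—F 13, E—G 16, B—I 10, C—I 14] → take B—E (9); add B.
Step 4: frontier [A—F 10, B—H 1, B—D 5, C—E 12, E—F 13, E—G 16, C—I 14] → take B—H (1); add H.
Step 5: frontier [A—F 10, B—D 5, C—E 12, E—F 13, E—G 16, G—H 2, C—I 14] → take G—H (2); add G.
Step 6: frontier [A—F 10, B—D 5, C—E 12, E—F 13, C—G 13, D—G 16, C—I 14] → take B—D (5); add D.
Step 7: frontier [A—F 10, C—E 12, E—F 13, C—G 13, C—I 14] → take A—F (10); add F.
Step 8: frontier [C—E 12, C—G 13, C—I 14] → take C—E (12); add C.
Vertex order: I, A, E, B, H, G, D, F, C. The 5th vertex is H.

H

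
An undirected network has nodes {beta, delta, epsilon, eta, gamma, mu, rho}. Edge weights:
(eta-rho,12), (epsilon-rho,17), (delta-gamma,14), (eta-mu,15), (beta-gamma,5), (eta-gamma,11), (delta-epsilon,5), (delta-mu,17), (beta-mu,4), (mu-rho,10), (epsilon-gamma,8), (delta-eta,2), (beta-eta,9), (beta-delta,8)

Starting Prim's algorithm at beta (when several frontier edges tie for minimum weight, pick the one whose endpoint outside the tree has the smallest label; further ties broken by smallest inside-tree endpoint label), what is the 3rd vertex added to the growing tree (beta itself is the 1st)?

Prim's algorithm from beta:
Step 1: cheapest edge leaving the tree is beta-mu (4); add mu.
Step 2: cheapest edge leaving the tree is beta-gamma (5); add gamma.
Step 3: cheapest edge leaving the tree is beta-delta (8); add delta.
Step 4: cheapest edge leaving the tree is delta-eta (2); add eta.
Step 5: cheapest edge leaving the tree is delta-epsilon (5); add epsilon.
Step 6: cheapest edge leaving the tree is mu-rho (10); add rho.
Vertex order: beta, mu, gamma, delta, eta, epsilon, rho. The 3rd vertex is gamma.

gamma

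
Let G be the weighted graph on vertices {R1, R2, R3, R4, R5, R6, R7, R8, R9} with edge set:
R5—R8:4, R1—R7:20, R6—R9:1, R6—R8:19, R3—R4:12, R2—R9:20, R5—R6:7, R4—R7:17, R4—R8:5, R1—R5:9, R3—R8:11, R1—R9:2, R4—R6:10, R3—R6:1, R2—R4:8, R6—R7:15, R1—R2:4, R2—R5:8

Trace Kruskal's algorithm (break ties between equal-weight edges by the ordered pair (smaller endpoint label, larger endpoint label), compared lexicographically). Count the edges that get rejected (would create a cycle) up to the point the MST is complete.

Kruskal: consider edges lightest-first.
R3—R6 (1): add — endpoints in different components.
R6—R9 (1): add — endpoints in different components.
R1—R9 (2): add — endpoints in different components.
R1—R2 (4): add — endpoints in different components.
R5—R8 (4): add — endpoints in different components.
R4—R8 (5): add — endpoints in different components.
R5—R6 (7): add — endpoints in different components.
R2—R4 (8): skip — R2 and R4 already connected.
R2—R5 (8): skip — R2 and R5 already connected.
R1—R5 (9): skip — R1 and R5 already connected.
R4—R6 (10): skip — R4 and R6 already connected.
R3—R8 (11): skip — R8 and R3 already connected.
R3—R4 (12): skip — R3 and R4 already connected.
R6—R7 (15): add — endpoints in different components.
Edges rejected before the tree was complete: 6.

6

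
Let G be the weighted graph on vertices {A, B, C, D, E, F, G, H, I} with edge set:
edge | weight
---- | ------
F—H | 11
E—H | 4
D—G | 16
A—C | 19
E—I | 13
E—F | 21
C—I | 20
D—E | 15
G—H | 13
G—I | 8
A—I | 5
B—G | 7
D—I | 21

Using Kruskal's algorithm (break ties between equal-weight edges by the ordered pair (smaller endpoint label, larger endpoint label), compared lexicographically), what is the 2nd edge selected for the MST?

Sort edges by weight, then run Kruskal:
E—H (4): add — endpoints in different components.
A—I (5): add — endpoints in different components.
B—G (7): add — endpoints in different components.
G—I (8): add — endpoints in different components.
F—H (11): add — endpoints in different components.
E—I (13): add — endpoints in different components.
G—H (13): skip — G and H already connected.
D—E (15): add — endpoints in different components.
D—G (16): skip — D and G already connected.
A—C (19): add — endpoints in different components.
The 2nd edge added is A—I.

A-I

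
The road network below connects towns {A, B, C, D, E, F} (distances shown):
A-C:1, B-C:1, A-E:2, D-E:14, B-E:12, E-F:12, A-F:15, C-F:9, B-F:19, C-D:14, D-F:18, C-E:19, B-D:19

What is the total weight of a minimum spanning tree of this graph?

Kruskal's algorithm — process edges by increasing weight (ties by edge label):
A-C (1): add. Components now {A,C} {B} {D} {E} {F}
B-C (1): add. Components now {A,B,C} {D} {E} {F}
A-E (2): add. Components now {A,B,C,E} {D} {F}
C-F (9): add. Components now {A,B,C,E,F} {D}
B-E (12): skip — B and E already connected.
E-F (12): skip — E and F already connected.
C-D (14): add. Components now {A,B,C,D,E,F}
MST edges: A-C, B-C, A-E, C-F, C-D; total weight 1+1+2+9+14 = 27.

27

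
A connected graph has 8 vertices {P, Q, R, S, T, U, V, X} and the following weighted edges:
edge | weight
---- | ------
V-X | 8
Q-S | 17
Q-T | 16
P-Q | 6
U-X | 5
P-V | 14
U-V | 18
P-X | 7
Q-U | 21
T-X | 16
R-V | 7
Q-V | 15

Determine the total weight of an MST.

66

Prim, starting at X.
Step 1: cheapest edge leaving the tree is U-X (5); add U.
Step 2: cheapest edge leaving the tree is P-X (7); add P.
Step 3: cheapest edge leaving the tree is P-Q (6); add Q.
Step 4: cheapest edge leaving the tree is V-X (8); add V.
Step 5: cheapest edge leaving the tree is R-V (7); add R.
Step 6: cheapest edge leaving the tree is Q-T (16); add T.
Step 7: cheapest edge leaving the tree is Q-S (17); add S.
MST edges: U-X, P-X, P-Q, V-X, R-V, Q-T, Q-S; total weight 5+7+6+8+7+16+17 = 66.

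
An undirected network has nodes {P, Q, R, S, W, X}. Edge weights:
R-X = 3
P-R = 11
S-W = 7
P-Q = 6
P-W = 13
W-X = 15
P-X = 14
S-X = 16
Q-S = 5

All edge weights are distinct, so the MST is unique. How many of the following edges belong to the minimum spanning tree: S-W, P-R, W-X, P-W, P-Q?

3

Kruskal's algorithm — process edges by increasing weight (ties by edge label):
R-X (3): add. Components now {Q} {W} {R,X} {S} {P}
Q-S (5): add. Components now {Q,S} {W} {R,X} {P}
P-Q (6): add. Components now {P,Q,S} {W} {R,X}
S-W (7): add. Components now {P,Q,S,W} {R,X}
P-R (11): add. Components now {P,Q,R,S,W,X}
MST edge set: {R-X, Q-S, P-Q, S-W, P-R}.
Of the listed edges, {S-W, P-R, P-Q} are in the MST → 3.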